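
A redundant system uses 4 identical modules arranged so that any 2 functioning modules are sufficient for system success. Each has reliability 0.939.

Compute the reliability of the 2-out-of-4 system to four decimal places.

0.9991

R = Σ_{i=2}^{4} C(4,i) p^i (1−p)^{4−i} with p = 0.939
C(4,2)·0.939^2·0.061^2 = 0.019685
C(4,3)·0.939^3·0.061^1 = 0.202016
C(4,4)·0.939^4·0.061^0 = 0.777432
Sum = 0.9991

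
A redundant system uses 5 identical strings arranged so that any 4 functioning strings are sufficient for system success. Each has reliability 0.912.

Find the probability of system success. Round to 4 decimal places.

R = Σ_{i=4}^{5} C(5,i) p^i (1−p)^{5−i} with p = 0.912
C(5,4)·0.912^4·0.088^1 = 0.304391
C(5,5)·0.912^5·0.088^0 = 0.630920
Sum = 0.9353

0.9353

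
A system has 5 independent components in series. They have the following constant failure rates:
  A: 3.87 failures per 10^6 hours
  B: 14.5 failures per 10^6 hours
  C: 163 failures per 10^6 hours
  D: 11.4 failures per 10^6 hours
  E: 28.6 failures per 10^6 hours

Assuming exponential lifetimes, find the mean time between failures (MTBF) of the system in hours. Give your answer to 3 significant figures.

Series of exponential components: λ_sys = Σ λ_i
λ_sys = 0.00000387 + 0.0000145 + 0.000163 + 0.0000114 + 0.0000286 = 2.2137e-04 /h
MTBF = 1 / λ_sys = 4520 h

4520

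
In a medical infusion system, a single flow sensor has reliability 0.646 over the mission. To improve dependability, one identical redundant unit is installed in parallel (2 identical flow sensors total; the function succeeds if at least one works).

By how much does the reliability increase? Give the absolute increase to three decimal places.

0.229

R_before = 0.646
R_after = 1 − (1 − 0.646)^2 = 0.875
ΔR = 0.875 − 0.646 = 0.229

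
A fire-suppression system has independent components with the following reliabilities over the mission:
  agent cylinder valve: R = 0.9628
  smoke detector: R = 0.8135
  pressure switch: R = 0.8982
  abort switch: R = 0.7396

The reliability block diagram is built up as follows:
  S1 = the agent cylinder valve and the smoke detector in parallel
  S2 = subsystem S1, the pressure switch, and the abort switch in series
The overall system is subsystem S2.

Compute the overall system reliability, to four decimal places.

Parallel (agent cylinder valve and smoke detector): 1 − (1 − 0.962800)(1 − 0.813500) = 0.993062
Series ([0.993062], pressure switch, and abort switch): 0.993062 × 0.898200 × 0.739600 = 0.6597

0.6597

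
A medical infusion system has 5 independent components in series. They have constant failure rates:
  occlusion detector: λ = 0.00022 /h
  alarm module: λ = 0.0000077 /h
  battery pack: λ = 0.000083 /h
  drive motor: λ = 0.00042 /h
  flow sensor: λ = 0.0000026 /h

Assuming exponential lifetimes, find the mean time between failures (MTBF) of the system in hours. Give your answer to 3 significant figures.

Series of exponential components: λ_sys = Σ λ_i
λ_sys = 0.00022 + 0.0000077 + 0.000083 + 0.00042 + 0.0000026 = 7.3330e-04 /h
MTBF = 1 / λ_sys = 1360 h

1360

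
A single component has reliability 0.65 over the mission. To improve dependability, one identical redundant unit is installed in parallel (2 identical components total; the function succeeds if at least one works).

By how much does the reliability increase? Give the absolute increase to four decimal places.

R_before = 0.65
R_after = 1 − (1 − 0.65)^2 = 0.8775
ΔR = 0.8775 − 0.65 = 0.2275

0.2275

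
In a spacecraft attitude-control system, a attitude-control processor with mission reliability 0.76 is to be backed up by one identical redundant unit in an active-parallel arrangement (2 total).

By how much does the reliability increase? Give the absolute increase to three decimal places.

R_before = 0.76
R_after = 1 − (1 − 0.76)^2 = 0.942
ΔR = 0.942 − 0.76 = 0.182

0.182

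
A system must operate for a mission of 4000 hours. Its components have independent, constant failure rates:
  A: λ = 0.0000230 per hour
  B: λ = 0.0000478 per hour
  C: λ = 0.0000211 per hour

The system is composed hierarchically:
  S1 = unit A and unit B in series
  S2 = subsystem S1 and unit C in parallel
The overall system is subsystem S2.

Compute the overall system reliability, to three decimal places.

0.980

R(A) = exp(−0.0000230 × 4000) = 0.91211
R(B) = exp(−0.0000478 × 4000) = 0.82597
R(C) = exp(−0.0000211 × 4000) = 0.91906
Series (A and B): 0.91211 × 0.82597 = 0.75338
Parallel ([0.75338] and C): 1 − (1 − 0.75338)(1 − 0.91906) = 0.980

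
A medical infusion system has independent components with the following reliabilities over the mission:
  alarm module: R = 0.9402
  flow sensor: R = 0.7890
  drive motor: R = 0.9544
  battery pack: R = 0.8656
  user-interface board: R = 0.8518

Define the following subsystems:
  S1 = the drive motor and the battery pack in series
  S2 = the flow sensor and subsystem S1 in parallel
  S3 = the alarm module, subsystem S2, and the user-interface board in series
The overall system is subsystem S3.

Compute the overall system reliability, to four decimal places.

Series (drive motor and battery pack): 0.954400 × 0.865600 = 0.826129
Parallel (flow sensor and [0.826129]): 1 − (1 − 0.789000)(1 − 0.826129) = 0.963313
Series (alarm module, [0.963313], and user-interface board): 0.940200 × 0.963313 × 0.851800 = 0.7715

0.7715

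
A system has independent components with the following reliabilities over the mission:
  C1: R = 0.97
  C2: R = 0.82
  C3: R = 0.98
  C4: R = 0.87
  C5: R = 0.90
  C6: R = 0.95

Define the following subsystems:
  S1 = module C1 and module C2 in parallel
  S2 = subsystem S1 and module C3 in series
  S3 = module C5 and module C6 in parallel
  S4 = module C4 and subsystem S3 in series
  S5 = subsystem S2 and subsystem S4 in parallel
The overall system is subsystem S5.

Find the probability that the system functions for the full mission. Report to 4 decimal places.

0.9966

Parallel (C1 and C2): 1 − (1 − 0.970000)(1 − 0.820000) = 0.994600
Series ([0.994600] and C3): 0.994600 × 0.980000 = 0.974708
Parallel (C5 and C6): 1 − (1 − 0.900000)(1 − 0.950000) = 0.995000
Series (C4 and [0.995000]): 0.870000 × 0.995000 = 0.865650
Parallel ([0.974708] and [0.865650]): 1 − (1 − 0.974708)(1 − 0.865650) = 0.9966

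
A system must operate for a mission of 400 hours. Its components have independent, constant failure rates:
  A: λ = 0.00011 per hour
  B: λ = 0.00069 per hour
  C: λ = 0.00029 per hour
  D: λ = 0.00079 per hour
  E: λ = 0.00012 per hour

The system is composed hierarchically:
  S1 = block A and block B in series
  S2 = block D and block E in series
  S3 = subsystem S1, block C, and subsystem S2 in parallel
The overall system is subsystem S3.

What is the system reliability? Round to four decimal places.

0.9908

R(A) = exp(−0.00011 × 400) = 0.956954
R(B) = exp(−0.00069 × 400) = 0.758813
R(C) = exp(−0.00029 × 400) = 0.890475
R(D) = exp(−0.00079 × 400) = 0.729059
R(E) = exp(−0.00012 × 400) = 0.953134
Series (A and B): 0.956954 × 0.758813 = 0.726149
Series (D and E): 0.729059 × 0.953134 = 0.694891
Parallel ([0.726149], C, and [0.694891]): 1 − (1 − 0.726149)(1 − 0.890475)(1 − 0.694891) = 0.9908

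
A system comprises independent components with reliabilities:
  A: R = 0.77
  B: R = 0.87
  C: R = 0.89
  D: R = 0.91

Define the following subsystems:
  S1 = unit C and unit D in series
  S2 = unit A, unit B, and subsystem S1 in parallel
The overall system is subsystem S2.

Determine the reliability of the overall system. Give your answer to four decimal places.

0.9943

Series (C and D): 0.890000 × 0.910000 = 0.809900
Parallel (A, B, and [0.809900]): 1 − (1 − 0.770000)(1 − 0.870000)(1 − 0.809900) = 0.9943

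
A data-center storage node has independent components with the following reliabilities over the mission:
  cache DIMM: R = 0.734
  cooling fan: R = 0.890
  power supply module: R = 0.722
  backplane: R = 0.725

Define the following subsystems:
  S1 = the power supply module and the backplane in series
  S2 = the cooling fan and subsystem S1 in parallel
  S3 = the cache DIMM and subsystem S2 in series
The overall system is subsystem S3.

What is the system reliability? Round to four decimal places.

Series (power supply module and backplane): 0.722000 × 0.725000 = 0.523450
Parallel (cooling fan and [0.523450]): 1 − (1 − 0.890000)(1 − 0.523450) = 0.947580
Series (cache DIMM and [0.947580]): 0.734000 × 0.947580 = 0.6955

0.6955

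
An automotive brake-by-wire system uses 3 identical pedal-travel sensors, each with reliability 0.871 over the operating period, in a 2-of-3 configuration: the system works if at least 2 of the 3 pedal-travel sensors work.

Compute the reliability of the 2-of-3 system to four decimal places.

0.9544

R = Σ_{i=2}^{3} C(3,i) p^i (1−p)^{3−i} with p = 0.871
C(3,2)·0.871^2·0.129^1 = 0.293594
C(3,3)·0.871^3·0.129^0 = 0.660776
Sum = 0.9544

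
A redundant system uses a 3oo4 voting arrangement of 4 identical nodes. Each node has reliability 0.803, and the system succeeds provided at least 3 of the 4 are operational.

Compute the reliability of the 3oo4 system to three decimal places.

0.824

R = Σ_{i=3}^{4} C(4,i) p^i (1−p)^{4−i} with p = 0.803
C(4,3)·0.803^3·0.197^1 = 0.40801
C(4,4)·0.803^4·0.197^0 = 0.41578
Sum = 0.824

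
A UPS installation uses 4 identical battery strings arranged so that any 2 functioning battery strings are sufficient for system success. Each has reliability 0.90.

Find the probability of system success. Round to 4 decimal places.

R = Σ_{i=2}^{4} C(4,i) p^i (1−p)^{4−i} with p = 0.90
C(4,2)·0.90^2·0.10^2 = 0.048600
C(4,3)·0.90^3·0.10^1 = 0.291600
C(4,4)·0.90^4·0.10^0 = 0.656100
Sum = 0.9963

0.9963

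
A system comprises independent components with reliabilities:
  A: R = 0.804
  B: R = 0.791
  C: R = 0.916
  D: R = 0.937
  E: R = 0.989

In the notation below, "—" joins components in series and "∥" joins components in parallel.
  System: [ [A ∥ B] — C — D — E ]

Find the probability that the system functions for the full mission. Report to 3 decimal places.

Parallel (A and B): 1 − (1 − 0.80400)(1 − 0.79100) = 0.95904
Series ([0.95904], C, D, and E): 0.95904 × 0.91600 × 0.93700 × 0.98900 = 0.814

0.814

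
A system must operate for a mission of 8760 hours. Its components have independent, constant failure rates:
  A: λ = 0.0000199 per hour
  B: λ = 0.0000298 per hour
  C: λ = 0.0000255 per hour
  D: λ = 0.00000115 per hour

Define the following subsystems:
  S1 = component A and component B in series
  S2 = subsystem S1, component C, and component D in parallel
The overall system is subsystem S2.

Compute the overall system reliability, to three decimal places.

R(A) = exp(−0.0000199 × 8760) = 0.84002
R(B) = exp(−0.0000298 × 8760) = 0.77024
R(C) = exp(−0.0000255 × 8760) = 0.79981
R(D) = exp(−0.00000115 × 8760) = 0.98998
Series (A and B): 0.84002 × 0.77024 = 0.64702
Parallel ([0.64702], C, and D): 1 − (1 − 0.64702)(1 − 0.79981)(1 − 0.98998) = 0.999

0.999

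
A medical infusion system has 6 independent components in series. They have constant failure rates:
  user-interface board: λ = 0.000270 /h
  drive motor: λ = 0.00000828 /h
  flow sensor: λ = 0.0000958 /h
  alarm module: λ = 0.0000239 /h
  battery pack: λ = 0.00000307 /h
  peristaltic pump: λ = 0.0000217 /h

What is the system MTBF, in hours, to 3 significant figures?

Series of exponential components: λ_sys = Σ λ_i
λ_sys = 0.000270 + 0.00000828 + 0.0000958 + 0.0000239 + 0.00000307 + 0.0000217 = 4.2275e-04 /h
MTBF = 1 / λ_sys = 2370 h

2370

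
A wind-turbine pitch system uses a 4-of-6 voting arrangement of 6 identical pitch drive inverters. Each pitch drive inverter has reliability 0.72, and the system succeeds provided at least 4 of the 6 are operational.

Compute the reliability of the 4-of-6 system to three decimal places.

R = Σ_{i=4}^{6} C(6,i) p^i (1−p)^{6−i} with p = 0.72
C(6,4)·0.72^4·0.28^2 = 0.31604
C(6,5)·0.72^5·0.28^1 = 0.32507
C(6,6)·0.72^6·0.28^0 = 0.13931
Sum = 0.780

0.780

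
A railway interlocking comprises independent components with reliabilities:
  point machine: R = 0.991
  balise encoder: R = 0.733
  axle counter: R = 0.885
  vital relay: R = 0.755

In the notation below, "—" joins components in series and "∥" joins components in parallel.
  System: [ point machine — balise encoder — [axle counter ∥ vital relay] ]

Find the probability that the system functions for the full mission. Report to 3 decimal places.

0.706

Parallel (axle counter and vital relay): 1 − (1 − 0.88500)(1 − 0.75500) = 0.97183
Series (point machine, balise encoder, and [0.97183]): 0.99100 × 0.73300 × 0.97183 = 0.706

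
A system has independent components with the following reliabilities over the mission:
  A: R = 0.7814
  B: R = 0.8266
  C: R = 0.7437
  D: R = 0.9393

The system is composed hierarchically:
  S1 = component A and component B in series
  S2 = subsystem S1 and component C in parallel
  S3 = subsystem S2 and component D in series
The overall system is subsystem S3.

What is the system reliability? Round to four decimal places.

0.8541

Series (A and B): 0.781400 × 0.826600 = 0.645905
Parallel ([0.645905] and C): 1 − (1 − 0.645905)(1 − 0.743700) = 0.909245
Series ([0.909245] and D): 0.909245 × 0.939300 = 0.8541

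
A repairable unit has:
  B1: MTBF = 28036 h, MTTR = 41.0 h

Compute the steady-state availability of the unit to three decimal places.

0.999

A(B1) = MTBF/(MTBF+MTTR) = 28036/(28036+41.0) = 0.999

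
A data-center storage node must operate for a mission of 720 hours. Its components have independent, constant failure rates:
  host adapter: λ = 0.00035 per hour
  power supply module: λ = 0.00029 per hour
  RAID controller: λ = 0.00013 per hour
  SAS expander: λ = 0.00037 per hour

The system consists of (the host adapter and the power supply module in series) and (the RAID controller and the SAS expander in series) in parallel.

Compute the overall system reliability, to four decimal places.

0.8884

R(host adapter) = exp(−0.00035 × 720) = 0.777245
R(power supply module) = exp(−0.00029 × 720) = 0.811558
R(RAID controller) = exp(−0.00013 × 720) = 0.910647
R(SAS expander) = exp(−0.00037 × 720) = 0.766133
Series (host adapter and power supply module): 0.777245 × 0.811558 = 0.630779
Series (RAID controller and SAS expander): 0.910647 × 0.766133 = 0.697677
Parallel ([0.630779] and [0.697677]): 1 − (1 − 0.630779)(1 − 0.697677) = 0.8884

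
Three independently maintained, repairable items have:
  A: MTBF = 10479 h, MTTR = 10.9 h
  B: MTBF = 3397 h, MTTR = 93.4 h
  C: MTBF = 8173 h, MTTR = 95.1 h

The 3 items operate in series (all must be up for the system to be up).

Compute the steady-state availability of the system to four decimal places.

A(A) = MTBF/(MTBF+MTTR) = 10479/(10479+10.9) = 0.998961
A(B) = MTBF/(MTBF+MTTR) = 3397/(3397+93.4) = 0.973241
A(C) = MTBF/(MTBF+MTTR) = 8173/(8173+95.1) = 0.988498
Series availability: 0.998961 × 0.973241 × 0.988498 = 0.9610

0.9610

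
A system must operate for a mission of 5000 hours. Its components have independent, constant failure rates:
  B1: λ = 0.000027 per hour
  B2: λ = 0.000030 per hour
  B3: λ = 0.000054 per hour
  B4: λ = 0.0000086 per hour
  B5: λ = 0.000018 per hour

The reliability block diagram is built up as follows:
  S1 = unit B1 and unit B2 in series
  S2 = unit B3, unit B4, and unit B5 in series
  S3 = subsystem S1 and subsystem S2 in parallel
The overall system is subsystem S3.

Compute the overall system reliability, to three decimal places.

R(B1) = exp(−0.000027 × 5000) = 0.87372
R(B2) = exp(−0.000030 × 5000) = 0.86071
R(B3) = exp(−0.000054 × 5000) = 0.76338
R(B4) = exp(−0.0000086 × 5000) = 0.95791
R(B5) = exp(−0.000018 × 5000) = 0.91393
Series (B1 and B2): 0.87372 × 0.86071 = 0.75202
Series (B3, B4, and B5): 0.76338 × 0.95791 × 0.91393 = 0.66831
Parallel ([0.75202] and [0.66831]): 1 − (1 − 0.75202)(1 − 0.66831) = 0.918

0.918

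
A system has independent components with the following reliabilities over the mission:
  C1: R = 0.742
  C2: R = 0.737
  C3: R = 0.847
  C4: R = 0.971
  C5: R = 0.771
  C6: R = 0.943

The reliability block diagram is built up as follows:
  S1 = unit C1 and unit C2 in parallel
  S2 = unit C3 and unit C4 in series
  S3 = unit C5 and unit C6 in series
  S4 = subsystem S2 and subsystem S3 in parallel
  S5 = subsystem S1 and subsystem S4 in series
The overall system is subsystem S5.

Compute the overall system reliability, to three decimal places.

0.887

Parallel (C1 and C2): 1 − (1 − 0.74200)(1 − 0.73700) = 0.93215
Series (C3 and C4): 0.84700 × 0.97100 = 0.82244
Series (C5 and C6): 0.77100 × 0.94300 = 0.72705
Parallel ([0.82244] and [0.72705]): 1 − (1 − 0.82244)(1 − 0.72705) = 0.95153
Series ([0.93215] and [0.95153]): 0.93215 × 0.95153 = 0.887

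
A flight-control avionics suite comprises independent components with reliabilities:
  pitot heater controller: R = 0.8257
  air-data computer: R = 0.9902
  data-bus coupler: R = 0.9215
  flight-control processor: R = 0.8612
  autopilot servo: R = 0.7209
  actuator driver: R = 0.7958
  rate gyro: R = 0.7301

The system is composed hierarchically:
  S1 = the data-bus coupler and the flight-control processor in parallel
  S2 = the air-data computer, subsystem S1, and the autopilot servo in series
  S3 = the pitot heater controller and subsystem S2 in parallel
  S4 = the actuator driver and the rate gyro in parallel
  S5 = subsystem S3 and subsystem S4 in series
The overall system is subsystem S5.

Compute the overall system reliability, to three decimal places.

0.896

Parallel (data-bus coupler and flight-control processor): 1 − (1 − 0.92150)(1 − 0.86120) = 0.98910
Series (air-data computer, [0.98910], and autopilot servo): 0.99020 × 0.98910 × 0.72090 = 0.70605
Parallel (pitot heater controller and [0.70605]): 1 − (1 − 0.82570)(1 − 0.70605) = 0.94876
Parallel (actuator driver and rate gyro): 1 − (1 − 0.79580)(1 − 0.73010) = 0.94489
Series ([0.94876] and [0.94489]): 0.94876 × 0.94489 = 0.896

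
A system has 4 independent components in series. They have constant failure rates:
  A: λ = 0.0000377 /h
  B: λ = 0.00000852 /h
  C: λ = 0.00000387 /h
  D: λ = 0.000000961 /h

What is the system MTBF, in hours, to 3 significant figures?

19600

Series of exponential components: λ_sys = Σ λ_i
λ_sys = 0.0000377 + 0.00000852 + 0.00000387 + 0.000000961 = 5.1051e-05 /h
MTBF = 1 / λ_sys = 19600 h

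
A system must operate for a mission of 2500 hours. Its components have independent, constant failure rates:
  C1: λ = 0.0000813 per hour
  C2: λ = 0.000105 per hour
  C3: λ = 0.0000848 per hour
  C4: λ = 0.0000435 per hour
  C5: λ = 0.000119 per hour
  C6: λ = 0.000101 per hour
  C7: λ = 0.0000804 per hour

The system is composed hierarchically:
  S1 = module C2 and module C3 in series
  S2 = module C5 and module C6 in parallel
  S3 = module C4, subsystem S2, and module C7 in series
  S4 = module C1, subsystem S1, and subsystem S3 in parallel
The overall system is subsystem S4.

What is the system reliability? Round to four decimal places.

R(C1) = exp(−0.0000813 × 2500) = 0.816074
R(C2) = exp(−0.000105 × 2500) = 0.769126
R(C3) = exp(−0.0000848 × 2500) = 0.808965
R(C4) = exp(−0.0000435 × 2500) = 0.896955
R(C5) = exp(−0.000119 × 2500) = 0.742673
R(C6) = exp(−0.000101 × 2500) = 0.776856
R(C7) = exp(−0.0000804 × 2500) = 0.817912
Series (C2 and C3): 0.769126 × 0.808965 = 0.622196
Parallel (C5 and C6): 1 − (1 − 0.742673)(1 − 0.776856) = 0.942579
Series (C4, [0.942579], and C7): 0.896955 × 0.942579 × 0.817912 = 0.691504
Parallel (C1, [0.622196], and [0.691504]): 1 − (1 − 0.816074)(1 − 0.622196)(1 − 0.691504) = 0.9786

0.9786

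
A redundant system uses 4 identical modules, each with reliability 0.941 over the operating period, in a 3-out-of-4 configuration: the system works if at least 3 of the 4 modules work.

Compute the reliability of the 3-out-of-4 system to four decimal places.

0.9807

R = Σ_{i=3}^{4} C(4,i) p^i (1−p)^{4−i} with p = 0.941
C(4,3)·0.941^3·0.059^1 = 0.196644
C(4,4)·0.941^4·0.059^0 = 0.784077
Sum = 0.9807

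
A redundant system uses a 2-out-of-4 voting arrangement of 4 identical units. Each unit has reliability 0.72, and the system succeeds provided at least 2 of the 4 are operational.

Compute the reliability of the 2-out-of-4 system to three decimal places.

0.931

R = Σ_{i=2}^{4} C(4,i) p^i (1−p)^{4−i} with p = 0.72
C(4,2)·0.72^2·0.28^2 = 0.24386
C(4,3)·0.72^3·0.28^1 = 0.41804
C(4,4)·0.72^4·0.28^0 = 0.26874
Sum = 0.931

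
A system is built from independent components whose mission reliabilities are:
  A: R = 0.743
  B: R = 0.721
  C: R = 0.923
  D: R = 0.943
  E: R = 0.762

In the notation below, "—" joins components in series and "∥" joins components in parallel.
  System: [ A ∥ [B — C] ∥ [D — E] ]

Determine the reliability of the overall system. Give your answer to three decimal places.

0.976

Series (B and C): 0.72100 × 0.92300 = 0.66548
Series (D and E): 0.94300 × 0.76200 = 0.71857
Parallel (A, [0.66548], and [0.71857]): 1 − (1 − 0.74300)(1 − 0.66548)(1 − 0.71857) = 0.976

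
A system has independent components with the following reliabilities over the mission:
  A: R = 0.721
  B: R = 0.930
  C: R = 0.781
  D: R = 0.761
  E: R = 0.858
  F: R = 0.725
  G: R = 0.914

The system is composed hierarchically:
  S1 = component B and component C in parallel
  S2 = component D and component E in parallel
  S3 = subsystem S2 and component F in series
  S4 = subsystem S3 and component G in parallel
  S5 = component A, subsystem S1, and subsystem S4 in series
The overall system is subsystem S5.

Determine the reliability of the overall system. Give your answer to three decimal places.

Parallel (B and C): 1 − (1 − 0.93000)(1 − 0.78100) = 0.98467
Parallel (D and E): 1 − (1 − 0.76100)(1 − 0.85800) = 0.96606
Series ([0.96606] and F): 0.96606 × 0.72500 = 0.70039
Parallel ([0.70039] and G): 1 − (1 − 0.70039)(1 − 0.91400) = 0.97423
Series (A, [0.98467], and [0.97423]): 0.72100 × 0.98467 × 0.97423 = 0.692

0.692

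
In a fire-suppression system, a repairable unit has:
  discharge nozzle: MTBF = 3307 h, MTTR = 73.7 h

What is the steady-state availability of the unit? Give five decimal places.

A(discharge nozzle) = MTBF/(MTBF+MTTR) = 3307/(3307+73.7) = 0.97820

0.97820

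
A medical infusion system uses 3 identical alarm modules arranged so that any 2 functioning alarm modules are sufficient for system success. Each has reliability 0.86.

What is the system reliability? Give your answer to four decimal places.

0.9467

R = Σ_{i=2}^{3} C(3,i) p^i (1−p)^{3−i} with p = 0.86
C(3,2)·0.86^2·0.14^1 = 0.310632
C(3,3)·0.86^3·0.14^0 = 0.636056
Sum = 0.9467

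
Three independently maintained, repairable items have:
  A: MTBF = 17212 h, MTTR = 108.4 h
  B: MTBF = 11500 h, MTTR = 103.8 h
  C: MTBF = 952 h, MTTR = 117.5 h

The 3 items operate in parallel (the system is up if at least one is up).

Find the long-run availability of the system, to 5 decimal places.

A(A) = MTBF/(MTBF+MTTR) = 17212/(17212+108.4) = 0.993741
A(B) = MTBF/(MTBF+MTTR) = 11500/(11500+103.8) = 0.991055
A(C) = MTBF/(MTBF+MTTR) = 952/(952+117.5) = 0.890136
Parallel availability: 1 − (1 − 0.993741)(1 − 0.991055)(1 − 0.890136) = 0.99999

0.99999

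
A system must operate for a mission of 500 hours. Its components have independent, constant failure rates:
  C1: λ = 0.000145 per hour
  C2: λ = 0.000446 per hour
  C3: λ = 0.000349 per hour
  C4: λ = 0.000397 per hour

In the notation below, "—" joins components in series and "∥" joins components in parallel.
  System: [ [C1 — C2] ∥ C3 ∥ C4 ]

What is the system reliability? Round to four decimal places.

0.9926

R(C1) = exp(−0.000145 × 500) = 0.930066
R(C2) = exp(−0.000446 × 500) = 0.800115
R(C3) = exp(−0.000349 × 500) = 0.839877
R(C4) = exp(−0.000397 × 500) = 0.819960
Series (C1 and C2): 0.930066 × 0.800115 = 0.744160
Parallel ([0.744160], C3, and C4): 1 − (1 − 0.744160)(1 − 0.839877)(1 − 0.819960) = 0.9926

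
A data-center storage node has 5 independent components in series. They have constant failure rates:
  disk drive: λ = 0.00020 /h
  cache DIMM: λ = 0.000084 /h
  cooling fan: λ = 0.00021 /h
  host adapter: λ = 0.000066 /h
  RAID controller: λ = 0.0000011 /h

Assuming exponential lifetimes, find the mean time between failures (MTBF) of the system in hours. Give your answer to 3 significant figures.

Series of exponential components: λ_sys = Σ λ_i
λ_sys = 0.00020 + 0.000084 + 0.00021 + 0.000066 + 0.0000011 = 5.6110e-04 /h
MTBF = 1 / λ_sys = 1780 h

1780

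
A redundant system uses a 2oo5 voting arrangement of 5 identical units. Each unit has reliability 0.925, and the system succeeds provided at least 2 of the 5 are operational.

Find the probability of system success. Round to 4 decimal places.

0.9999

R = Σ_{i=2}^{5} C(5,i) p^i (1−p)^{5−i} with p = 0.925
C(5,2)·0.925^2·0.075^3 = 0.003610
C(5,3)·0.925^3·0.075^2 = 0.044519
C(5,4)·0.925^4·0.075^1 = 0.274535
C(5,5)·0.925^5·0.075^0 = 0.677187
Sum = 0.9999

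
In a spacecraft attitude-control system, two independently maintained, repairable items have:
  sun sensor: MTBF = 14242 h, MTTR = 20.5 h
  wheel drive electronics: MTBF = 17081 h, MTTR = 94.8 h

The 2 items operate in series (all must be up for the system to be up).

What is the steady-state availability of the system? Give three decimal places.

0.993

A(sun sensor) = MTBF/(MTBF+MTTR) = 14242/(14242+20.5) = 0.998563
A(wheel drive electronics) = MTBF/(MTBF+MTTR) = 17081/(17081+94.8) = 0.994481
Series availability: 0.998563 × 0.994481 = 0.993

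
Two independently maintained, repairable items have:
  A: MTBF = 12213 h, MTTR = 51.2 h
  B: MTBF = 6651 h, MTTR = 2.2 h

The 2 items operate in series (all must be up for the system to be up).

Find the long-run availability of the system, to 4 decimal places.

A(A) = MTBF/(MTBF+MTTR) = 12213/(12213+51.2) = 0.995825
A(B) = MTBF/(MTBF+MTTR) = 6651/(6651+2.2) = 0.999669
Series availability: 0.995825 × 0.999669 = 0.9955

0.9955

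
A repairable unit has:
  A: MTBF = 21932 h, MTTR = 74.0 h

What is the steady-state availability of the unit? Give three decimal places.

0.997

A(A) = MTBF/(MTBF+MTTR) = 21932/(21932+74.0) = 0.997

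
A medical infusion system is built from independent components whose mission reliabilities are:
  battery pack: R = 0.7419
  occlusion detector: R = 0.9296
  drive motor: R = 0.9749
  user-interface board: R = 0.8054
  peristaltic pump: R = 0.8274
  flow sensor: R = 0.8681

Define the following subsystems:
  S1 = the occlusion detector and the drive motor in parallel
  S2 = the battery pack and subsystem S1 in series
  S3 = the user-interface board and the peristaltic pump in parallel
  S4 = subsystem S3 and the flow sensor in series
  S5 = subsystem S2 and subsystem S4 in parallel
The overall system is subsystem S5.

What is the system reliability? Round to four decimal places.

Parallel (occlusion detector and drive motor): 1 − (1 − 0.929600)(1 − 0.974900) = 0.998233
Series (battery pack and [0.998233]): 0.741900 × 0.998233 = 0.740589
Parallel (user-interface board and peristaltic pump): 1 − (1 − 0.805400)(1 − 0.827400) = 0.966412
Series ([0.966412] and flow sensor): 0.966412 × 0.868100 = 0.838942
Parallel ([0.740589] and [0.838942]): 1 − (1 − 0.740589)(1 − 0.838942) = 0.9582

0.9582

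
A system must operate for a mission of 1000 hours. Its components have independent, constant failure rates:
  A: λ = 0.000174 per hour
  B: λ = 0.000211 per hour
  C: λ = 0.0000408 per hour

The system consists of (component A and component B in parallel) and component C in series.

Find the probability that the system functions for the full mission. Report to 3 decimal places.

R(A) = exp(−0.000174 × 1000) = 0.84030
R(B) = exp(−0.000211 × 1000) = 0.80977
R(C) = exp(−0.0000408 × 1000) = 0.96002
Parallel (A and B): 1 − (1 − 0.84030)(1 − 0.80977) = 0.96962
Series ([0.96962] and C): 0.96962 × 0.96002 = 0.931

0.931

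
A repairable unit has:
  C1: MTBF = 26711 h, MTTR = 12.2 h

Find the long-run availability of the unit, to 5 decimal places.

0.99954

A(C1) = MTBF/(MTBF+MTTR) = 26711/(26711+12.2) = 0.99954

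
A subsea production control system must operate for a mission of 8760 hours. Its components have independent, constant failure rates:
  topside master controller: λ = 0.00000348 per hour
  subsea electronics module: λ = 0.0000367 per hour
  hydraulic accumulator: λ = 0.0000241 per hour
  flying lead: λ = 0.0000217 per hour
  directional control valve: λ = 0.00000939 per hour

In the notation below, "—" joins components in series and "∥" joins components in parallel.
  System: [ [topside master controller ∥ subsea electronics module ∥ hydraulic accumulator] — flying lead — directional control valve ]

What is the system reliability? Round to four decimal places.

0.7604

R(topside master controller) = exp(−0.00000348 × 8760) = 0.969975
R(subsea electronics module) = exp(−0.0000367 × 8760) = 0.725066
R(hydraulic accumulator) = exp(−0.0000241 × 8760) = 0.809680
R(flying lead) = exp(−0.0000217 × 8760) = 0.826883
R(directional control valve) = exp(−0.00000939 × 8760) = 0.921036
Parallel (topside master controller, subsea electronics module, and hydraulic accumulator): 1 − (1 − 0.969975)(1 − 0.725066)(1 − 0.809680) = 0.998429
Series ([0.998429], flying lead, and directional control valve): 0.998429 × 0.826883 × 0.921036 = 0.7604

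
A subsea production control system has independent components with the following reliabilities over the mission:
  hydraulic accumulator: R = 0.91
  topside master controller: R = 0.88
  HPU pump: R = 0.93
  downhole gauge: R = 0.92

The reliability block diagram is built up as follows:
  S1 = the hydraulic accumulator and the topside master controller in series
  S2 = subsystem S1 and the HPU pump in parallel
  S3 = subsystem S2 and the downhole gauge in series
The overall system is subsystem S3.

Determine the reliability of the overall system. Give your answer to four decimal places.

Series (hydraulic accumulator and topside master controller): 0.910000 × 0.880000 = 0.800800
Parallel ([0.800800] and HPU pump): 1 − (1 − 0.800800)(1 − 0.930000) = 0.986056
Series ([0.986056] and downhole gauge): 0.986056 × 0.920000 = 0.9072

0.9072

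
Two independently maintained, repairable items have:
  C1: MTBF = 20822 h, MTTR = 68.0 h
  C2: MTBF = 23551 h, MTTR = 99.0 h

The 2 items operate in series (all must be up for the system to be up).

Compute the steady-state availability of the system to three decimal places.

A(C1) = MTBF/(MTBF+MTTR) = 20822/(20822+68.0) = 0.996745
A(C2) = MTBF/(MTBF+MTTR) = 23551/(23551+99.0) = 0.995814
Series availability: 0.996745 × 0.995814 = 0.993

0.993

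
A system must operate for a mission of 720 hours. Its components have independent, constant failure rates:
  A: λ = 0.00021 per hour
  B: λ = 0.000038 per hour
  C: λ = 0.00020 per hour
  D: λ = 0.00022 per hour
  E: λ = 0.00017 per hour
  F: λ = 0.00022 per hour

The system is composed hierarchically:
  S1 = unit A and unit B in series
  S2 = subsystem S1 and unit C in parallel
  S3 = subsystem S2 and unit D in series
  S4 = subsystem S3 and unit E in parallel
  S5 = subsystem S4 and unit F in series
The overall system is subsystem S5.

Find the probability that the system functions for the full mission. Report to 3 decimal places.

R(A) = exp(−0.00021 × 720) = 0.85968
R(B) = exp(−0.000038 × 720) = 0.97301
R(C) = exp(−0.00020 × 720) = 0.86589
R(D) = exp(−0.00022 × 720) = 0.85351
R(E) = exp(−0.00017 × 720) = 0.88479
R(F) = exp(−0.00022 × 720) = 0.85351
Series (A and B): 0.85968 × 0.97301 = 0.83648
Parallel ([0.83648] and C): 1 − (1 − 0.83648)(1 − 0.86589) = 0.97807
Series ([0.97807] and D): 0.97807 × 0.85351 = 0.83479
Parallel ([0.83479] and E): 1 − (1 − 0.83479)(1 − 0.88479) = 0.98097
Series ([0.98097] and F): 0.98097 × 0.85351 = 0.837

0.837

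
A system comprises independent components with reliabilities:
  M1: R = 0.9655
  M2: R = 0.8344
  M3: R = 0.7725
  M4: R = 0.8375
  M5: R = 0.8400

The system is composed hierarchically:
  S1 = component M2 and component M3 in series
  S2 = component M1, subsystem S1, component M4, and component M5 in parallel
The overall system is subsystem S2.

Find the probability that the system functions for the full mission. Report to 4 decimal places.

0.9997

Series (M2 and M3): 0.834400 × 0.772500 = 0.644574
Parallel (M1, [0.644574], M4, and M5): 1 − (1 − 0.965500)(1 − 0.644574)(1 − 0.837500)(1 − 0.840000) = 0.9997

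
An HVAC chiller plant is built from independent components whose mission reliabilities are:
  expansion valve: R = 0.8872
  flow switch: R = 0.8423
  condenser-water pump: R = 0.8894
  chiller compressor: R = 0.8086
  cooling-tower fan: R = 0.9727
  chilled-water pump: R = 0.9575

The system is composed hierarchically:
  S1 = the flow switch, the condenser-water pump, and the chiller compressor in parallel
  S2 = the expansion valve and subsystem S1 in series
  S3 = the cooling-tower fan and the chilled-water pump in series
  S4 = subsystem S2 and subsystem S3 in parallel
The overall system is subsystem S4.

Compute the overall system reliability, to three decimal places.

0.992

Parallel (flow switch, condenser-water pump, and chiller compressor): 1 − (1 − 0.84230)(1 − 0.88940)(1 − 0.80860) = 0.99666
Series (expansion valve and [0.99666]): 0.88720 × 0.99666 = 0.88424
Series (cooling-tower fan and chilled-water pump): 0.97270 × 0.95750 = 0.93136
Parallel ([0.88424] and [0.93136]): 1 − (1 − 0.88424)(1 − 0.93136) = 0.992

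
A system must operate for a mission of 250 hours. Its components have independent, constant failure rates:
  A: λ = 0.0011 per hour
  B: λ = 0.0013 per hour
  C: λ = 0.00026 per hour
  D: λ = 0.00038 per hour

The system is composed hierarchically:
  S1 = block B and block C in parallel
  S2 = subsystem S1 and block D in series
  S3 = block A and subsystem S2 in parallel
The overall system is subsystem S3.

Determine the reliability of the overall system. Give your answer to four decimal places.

0.9744

R(A) = exp(−0.0011 × 250) = 0.759572
R(B) = exp(−0.0013 × 250) = 0.722527
R(C) = exp(−0.00026 × 250) = 0.937067
R(D) = exp(−0.00038 × 250) = 0.909373
Parallel (B and C): 1 − (1 − 0.722527)(1 − 0.937067) = 0.982538
Series ([0.982538] and D): 0.982538 × 0.909373 = 0.893494
Parallel (A and [0.893494]): 1 − (1 − 0.759572)(1 − 0.893494) = 0.9744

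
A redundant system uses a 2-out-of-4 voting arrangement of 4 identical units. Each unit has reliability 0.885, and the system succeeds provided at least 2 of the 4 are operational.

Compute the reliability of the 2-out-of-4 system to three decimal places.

R = Σ_{i=2}^{4} C(4,i) p^i (1−p)^{4−i} with p = 0.885
C(4,2)·0.885^2·0.115^2 = 0.06215
C(4,3)·0.885^3·0.115^1 = 0.31885
C(4,4)·0.885^4·0.115^0 = 0.61344
Sum = 0.994

0.994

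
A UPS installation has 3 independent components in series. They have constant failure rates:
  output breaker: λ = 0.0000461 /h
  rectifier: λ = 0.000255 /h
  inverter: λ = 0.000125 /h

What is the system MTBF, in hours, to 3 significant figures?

Series of exponential components: λ_sys = Σ λ_i
λ_sys = 0.0000461 + 0.000255 + 0.000125 = 4.2610e-04 /h
MTBF = 1 / λ_sys = 2350 h

2350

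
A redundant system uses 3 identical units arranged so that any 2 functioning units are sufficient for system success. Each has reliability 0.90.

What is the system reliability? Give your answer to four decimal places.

R = Σ_{i=2}^{3} C(3,i) p^i (1−p)^{3−i} with p = 0.90
C(3,2)·0.90^2·0.10^1 = 0.243000
C(3,3)·0.90^3·0.10^0 = 0.729000
Sum = 0.9720

0.9720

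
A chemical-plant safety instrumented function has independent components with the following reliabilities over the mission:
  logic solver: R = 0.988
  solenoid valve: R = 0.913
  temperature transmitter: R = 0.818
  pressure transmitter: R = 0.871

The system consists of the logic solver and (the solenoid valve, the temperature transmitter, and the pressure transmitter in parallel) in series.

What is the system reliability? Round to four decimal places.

0.9860

Parallel (solenoid valve, temperature transmitter, and pressure transmitter): 1 − (1 − 0.913000)(1 − 0.818000)(1 − 0.871000) = 0.997957
Series (logic solver and [0.997957]): 0.988000 × 0.997957 = 0.9860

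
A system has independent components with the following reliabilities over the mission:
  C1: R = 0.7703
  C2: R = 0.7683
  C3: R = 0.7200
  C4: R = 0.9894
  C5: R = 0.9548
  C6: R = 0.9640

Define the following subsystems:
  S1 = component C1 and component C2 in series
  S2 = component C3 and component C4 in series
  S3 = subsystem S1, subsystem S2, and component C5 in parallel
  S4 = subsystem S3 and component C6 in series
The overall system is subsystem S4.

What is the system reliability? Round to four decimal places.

Series (C1 and C2): 0.770300 × 0.768300 = 0.591821
Series (C3 and C4): 0.720000 × 0.989400 = 0.712368
Parallel ([0.591821], [0.712368], and C5): 1 − (1 − 0.591821)(1 − 0.712368)(1 − 0.954800) = 0.994693
Series ([0.994693] and C6): 0.994693 × 0.964000 = 0.9589

0.9589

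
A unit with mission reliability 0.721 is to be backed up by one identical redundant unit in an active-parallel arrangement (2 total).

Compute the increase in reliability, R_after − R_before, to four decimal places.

0.2012

R_before = 0.721
R_after = 1 − (1 − 0.721)^2 = 0.9222
ΔR = 0.9222 − 0.721 = 0.2012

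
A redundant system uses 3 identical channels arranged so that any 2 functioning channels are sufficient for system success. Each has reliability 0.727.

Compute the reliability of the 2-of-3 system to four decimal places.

R = Σ_{i=2}^{3} C(3,i) p^i (1−p)^{3−i} with p = 0.727
C(3,2)·0.727^2·0.273^1 = 0.432865
C(3,3)·0.727^3·0.273^0 = 0.384241
Sum = 0.8171

0.8171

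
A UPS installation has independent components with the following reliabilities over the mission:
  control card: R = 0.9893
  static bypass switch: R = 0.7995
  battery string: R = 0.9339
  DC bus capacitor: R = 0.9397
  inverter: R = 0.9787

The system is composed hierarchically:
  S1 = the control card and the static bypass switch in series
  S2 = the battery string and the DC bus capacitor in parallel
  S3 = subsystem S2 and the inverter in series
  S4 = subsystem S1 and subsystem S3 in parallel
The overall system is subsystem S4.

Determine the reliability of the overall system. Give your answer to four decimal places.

0.9947

Series (control card and static bypass switch): 0.989300 × 0.799500 = 0.790945
Parallel (battery string and DC bus capacitor): 1 − (1 − 0.933900)(1 − 0.939700) = 0.996014
Series ([0.996014] and inverter): 0.996014 × 0.978700 = 0.974799
Parallel ([0.790945] and [0.974799]): 1 − (1 − 0.790945)(1 − 0.974799) = 0.9947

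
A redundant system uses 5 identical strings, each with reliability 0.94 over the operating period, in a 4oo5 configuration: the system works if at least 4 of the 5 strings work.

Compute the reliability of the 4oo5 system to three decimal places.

R = Σ_{i=4}^{5} C(5,i) p^i (1−p)^{5−i} with p = 0.94
C(5,4)·0.94^4·0.06^1 = 0.23422
C(5,5)·0.94^5·0.06^0 = 0.73390
Sum = 0.968

0.968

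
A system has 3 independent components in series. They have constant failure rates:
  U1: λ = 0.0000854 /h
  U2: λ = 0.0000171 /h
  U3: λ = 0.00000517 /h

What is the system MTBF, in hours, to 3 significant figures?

9290

Series of exponential components: λ_sys = Σ λ_i
λ_sys = 0.0000854 + 0.0000171 + 0.00000517 = 1.0767e-04 /h
MTBF = 1 / λ_sys = 9290 h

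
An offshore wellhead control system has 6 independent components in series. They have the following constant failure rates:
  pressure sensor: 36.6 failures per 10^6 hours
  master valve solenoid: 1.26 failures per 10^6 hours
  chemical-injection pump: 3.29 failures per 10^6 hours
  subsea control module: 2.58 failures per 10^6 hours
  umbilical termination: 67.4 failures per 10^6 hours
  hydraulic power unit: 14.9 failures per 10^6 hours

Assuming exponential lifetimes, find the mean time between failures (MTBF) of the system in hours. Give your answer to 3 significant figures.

Series of exponential components: λ_sys = Σ λ_i
λ_sys = 0.0000366 + 0.00000126 + 0.00000329 + 0.00000258 + 0.0000674 + 0.0000149 = 1.2603e-04 /h
MTBF = 1 / λ_sys = 7930 h

7930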